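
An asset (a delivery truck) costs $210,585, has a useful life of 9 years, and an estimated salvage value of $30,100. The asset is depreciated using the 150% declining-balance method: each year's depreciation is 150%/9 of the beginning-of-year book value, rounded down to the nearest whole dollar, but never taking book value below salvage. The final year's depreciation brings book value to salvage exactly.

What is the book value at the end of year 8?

$48,976

Depreciable base = $210,585 − $30,100 = $180,485.
Year 1: ⌊$210,585 × 150%/9⌋ = $35,097. Book value $175,488.
Year 2: ⌊$175,488 × 150%/9⌋ = $29,248. Book value $146,240.
Year 3: ⌊$146,240 × 150%/9⌋ = $24,373. Book value $121,867.
Year 4: ⌊$121,867 × 150%/9⌋ = $20,311. Book value $101,556.
Year 5: ⌊$101,556 × 150%/9⌋ = $16,926. Book value $84,630.
Year 6: ⌊$84,630 × 150%/9⌋ = $14,105. Book value $70,525.
Year 7: ⌊$70,525 × 150%/9⌋ = $11,754. Book value $58,771.
Year 8: ⌊$58,771 × 150%/9⌋ = $9,795. Book value $48,976.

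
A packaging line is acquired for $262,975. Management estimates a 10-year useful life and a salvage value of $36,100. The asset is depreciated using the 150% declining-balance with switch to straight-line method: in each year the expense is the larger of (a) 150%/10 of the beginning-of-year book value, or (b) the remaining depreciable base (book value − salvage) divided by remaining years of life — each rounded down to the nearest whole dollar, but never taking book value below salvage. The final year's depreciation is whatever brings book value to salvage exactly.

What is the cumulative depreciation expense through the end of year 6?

$163,793

Depreciable base = $262,975 − $36,100 = $226,875.
Year 1: DB = ⌊$262,975 × 150%/10⌋ = $39,446; SL = ⌊$226,875/10⌋ = $22,687 → take DB $39,446. Book value $223,529.
Year 2: DB = ⌊$223,529 × 150%/10⌋ = $33,529; SL = ⌊$187,429/9⌋ = $20,825 → take DB $33,529. Book value $190,000.
Year 3: DB = ⌊$190,000 × 150%/10⌋ = $28,500; SL = ⌊$153,900/8⌋ = $19,237 → take DB $28,500. Book value $161,500.
Year 4: DB = ⌊$161,500 × 150%/10⌋ = $24,225; SL = ⌊$125,400/7⌋ = $17,914 → take DB $24,225. Book value $137,275.
Year 5: DB = ⌊$137,275 × 150%/10⌋ = $20,591; SL = ⌊$101,175/6⌋ = $16,862 → take DB $20,591. Book value $116,684.
Year 6: DB = ⌊$116,684 × 150%/10⌋ = $17,502; SL = ⌊$80,584/5⌋ = $16,116 → take DB $17,502. Book value $99,182.
Accumulated through year 6 = $262,975 − $99,182 = $163,793.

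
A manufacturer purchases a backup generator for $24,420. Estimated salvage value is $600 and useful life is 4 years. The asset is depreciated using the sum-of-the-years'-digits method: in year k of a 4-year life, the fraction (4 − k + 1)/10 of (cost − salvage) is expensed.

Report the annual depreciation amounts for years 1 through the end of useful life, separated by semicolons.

$9,528; $7,146; $4,764; $2,382

Depreciable base = $24,420 − $600 = $23,820.
Sum of the years' digits = 4+3+2+1 = 10.
Year 1: $23,820 × 4/10 = $9,528. Book value $14,892.
Year 2: $23,820 × 3/10 = $7,146. Book value $7,746.
Year 3: $23,820 × 2/10 = $4,764. Book value $2,982.
Year 4: $23,820 × 1/10 = $2,382. Book value $600.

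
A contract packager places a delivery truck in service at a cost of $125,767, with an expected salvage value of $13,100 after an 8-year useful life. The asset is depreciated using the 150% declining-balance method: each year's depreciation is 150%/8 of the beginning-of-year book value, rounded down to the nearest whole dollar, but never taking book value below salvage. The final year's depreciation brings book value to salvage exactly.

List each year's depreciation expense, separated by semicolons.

Depreciable base = $125,767 − $13,100 = $112,667.
Year 1: ⌊$125,767 × 150%/8⌋ = $23,581. Book value $102,186.
Year 2: ⌊$102,186 × 150%/8⌋ = $19,159. Book value $83,027.
Year 3: ⌊$83,027 × 150%/8⌋ = $15,567. Book value $67,460.
Year 4: ⌊$67,460 × 150%/8⌋ = $12,648. Book value $54,812.
Year 5: ⌊$54,812 × 150%/8⌋ = $10,277. Book value $44,535.
Year 6: ⌊$44,535 × 150%/8⌋ = $8,350. Book value $36,185.
Year 7: ⌊$36,185 × 150%/8⌋ = $6,784. Book value $29,401.
Year 8 (final): $29,401 − $13,100 = $16,301. Book value $13,100.

$23,581; $19,159; $15,567; $12,648; $10,277; $8,350; $6,784; $16,301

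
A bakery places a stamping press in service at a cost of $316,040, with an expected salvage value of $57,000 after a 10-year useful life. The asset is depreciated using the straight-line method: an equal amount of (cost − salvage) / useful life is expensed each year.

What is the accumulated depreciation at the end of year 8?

$207,232

Depreciable base = $316,040 − $57,000 = $259,040.
Annual expense = $259,040 / 10 = $25,904.
End of year 1: book value $290,136.
End of year 2: book value $264,232.
End of year 3: book value $238,328.
End of year 4: book value $212,424.
End of year 5: book value $186,520.
End of year 6: book value $160,616.
End of year 7: book value $134,712.
End of year 8: book value $108,808.
Accumulated through year 8 = $316,040 − $108,808 = $207,232.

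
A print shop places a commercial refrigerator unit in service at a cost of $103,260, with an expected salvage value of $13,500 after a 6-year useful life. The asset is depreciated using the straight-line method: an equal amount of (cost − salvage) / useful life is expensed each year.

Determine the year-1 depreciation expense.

$14,960

Depreciable base = $103,260 − $13,500 = $89,760.
Annual expense = $89,760 / 6 = $14,960.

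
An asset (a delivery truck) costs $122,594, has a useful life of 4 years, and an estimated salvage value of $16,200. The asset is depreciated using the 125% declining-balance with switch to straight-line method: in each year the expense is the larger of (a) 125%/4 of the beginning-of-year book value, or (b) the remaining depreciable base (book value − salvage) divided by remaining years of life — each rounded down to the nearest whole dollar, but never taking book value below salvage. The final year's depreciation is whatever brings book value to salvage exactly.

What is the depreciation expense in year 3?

$20,873

Depreciable base = $122,594 − $16,200 = $106,394.
Year 1: DB = ⌊$122,594 × 125%/4⌋ = $38,310; SL = ⌊$106,394/4⌋ = $26,598 → take DB $38,310. Book value $84,284.
Year 2: DB = ⌊$84,284 × 125%/4⌋ = $26,338; SL = ⌊$68,084/3⌋ = $22,694 → take DB $26,338. Book value $57,946.
Year 3: DB = ⌊$57,946 × 125%/4⌋ = $18,108; SL = ⌊$41,746/2⌋ = $20,873 → take SL $20,873. Book value $37,073.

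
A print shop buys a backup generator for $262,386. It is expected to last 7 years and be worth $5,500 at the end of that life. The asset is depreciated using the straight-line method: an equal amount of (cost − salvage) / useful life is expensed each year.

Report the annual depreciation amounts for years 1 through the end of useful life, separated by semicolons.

Depreciable base = $262,386 − $5,500 = $256,886.
Annual expense = $256,886 / 7 = $36,698.
End of year 1: book value $225,688.
End of year 2: book value $188,990.
End of year 3: book value $152,292.
End of year 4: book value $115,594.
End of year 5: book value $78,896.
End of year 6: book value $42,198.
End of year 7: book value $5,500.

$36,698; $36,698; $36,698; $36,698; $36,698; $36,698; $36,698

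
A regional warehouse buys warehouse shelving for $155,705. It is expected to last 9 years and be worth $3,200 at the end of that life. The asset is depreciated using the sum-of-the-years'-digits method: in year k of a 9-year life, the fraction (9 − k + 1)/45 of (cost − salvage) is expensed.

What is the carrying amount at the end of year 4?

Depreciable base = $155,705 − $3,200 = $152,505.
Sum of the years' digits = 9+8+7+6+5+4+3+2+1 = 45.
Year 1: $152,505 × 9/45 = $30,501. Book value $125,204.
Year 2: $152,505 × 8/45 = $27,112. Book value $98,092.
Year 3: $152,505 × 7/45 = $23,723. Book value $74,369.
Year 4: $152,505 × 6/45 = $20,334. Book value $54,035.

$54,035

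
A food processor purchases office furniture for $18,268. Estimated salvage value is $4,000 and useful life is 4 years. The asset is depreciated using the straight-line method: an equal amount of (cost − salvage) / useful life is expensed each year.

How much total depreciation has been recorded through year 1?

Depreciable base = $18,268 − $4,000 = $14,268.
Annual expense = $14,268 / 4 = $3,567.
End of year 1: book value $14,701.
Accumulated through year 1 = $18,268 − $14,701 = $3,567.

$3,567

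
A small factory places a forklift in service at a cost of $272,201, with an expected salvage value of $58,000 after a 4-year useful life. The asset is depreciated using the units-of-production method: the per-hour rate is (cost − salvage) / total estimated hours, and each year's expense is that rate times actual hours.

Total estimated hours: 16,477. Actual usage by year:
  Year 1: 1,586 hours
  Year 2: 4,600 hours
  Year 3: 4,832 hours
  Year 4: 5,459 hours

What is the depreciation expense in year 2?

$59,800

Depreciable base = $272,201 − $58,000 = $214,201.
Rate = $214,201 / 16,477 hours = $13 per hour.
Year 1: 1,586 × $13 = $20,618. Book value $251,583.
Year 2: 4,600 × $13 = $59,800. Book value $191,783.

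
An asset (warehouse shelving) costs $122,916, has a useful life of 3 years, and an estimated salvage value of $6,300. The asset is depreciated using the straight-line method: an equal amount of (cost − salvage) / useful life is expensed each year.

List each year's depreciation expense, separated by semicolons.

Depreciable base = $122,916 − $6,300 = $116,616.
Annual expense = $116,616 / 3 = $38,872.
End of year 1: book value $84,044.
End of year 2: book value $45,172.
End of year 3: book value $6,300.

$38,872; $38,872; $38,872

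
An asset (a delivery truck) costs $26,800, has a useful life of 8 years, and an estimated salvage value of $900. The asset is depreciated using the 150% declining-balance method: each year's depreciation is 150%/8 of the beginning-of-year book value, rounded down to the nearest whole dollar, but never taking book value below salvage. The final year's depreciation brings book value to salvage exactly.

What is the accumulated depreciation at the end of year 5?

Depreciable base = $26,800 − $900 = $25,900.
Year 1: ⌊$26,800 × 150%/8⌋ = $5,025. Book value $21,775.
Year 2: ⌊$21,775 × 150%/8⌋ = $4,082. Book value $17,693.
Year 3: ⌊$17,693 × 150%/8⌋ = $3,317. Book value $14,376.
Year 4: ⌊$14,376 × 150%/8⌋ = $2,695. Book value $11,681.
Year 5: ⌊$11,681 × 150%/8⌋ = $2,190. Book value $9,491.
Accumulated through year 5 = $26,800 − $9,491 = $17,309.

$17,309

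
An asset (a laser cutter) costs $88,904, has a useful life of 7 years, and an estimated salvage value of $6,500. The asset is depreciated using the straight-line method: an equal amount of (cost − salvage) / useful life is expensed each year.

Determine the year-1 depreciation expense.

Depreciable base = $88,904 − $6,500 = $82,404.
Annual expense = $82,404 / 7 = $11,772.

$11,772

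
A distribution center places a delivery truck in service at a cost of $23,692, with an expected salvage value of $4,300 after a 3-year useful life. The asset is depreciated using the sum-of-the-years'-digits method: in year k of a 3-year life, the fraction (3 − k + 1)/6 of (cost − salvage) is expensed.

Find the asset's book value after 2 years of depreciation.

$7,532

Depreciable base = $23,692 − $4,300 = $19,392.
Sum of the years' digits = 3+2+1 = 6.
Year 1: $19,392 × 3/6 = $9,696. Book value $13,996.
Year 2: $19,392 × 2/6 = $6,464. Book value $7,532.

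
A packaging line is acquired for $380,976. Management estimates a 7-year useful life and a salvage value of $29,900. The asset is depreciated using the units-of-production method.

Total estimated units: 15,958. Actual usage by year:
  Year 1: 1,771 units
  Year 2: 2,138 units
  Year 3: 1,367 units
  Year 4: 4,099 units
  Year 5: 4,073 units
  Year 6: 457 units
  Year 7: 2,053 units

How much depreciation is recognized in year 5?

$89,606

Depreciable base = $380,976 − $29,900 = $351,076.
Rate = $351,076 / 15,958 units = $22 per unit.
Year 1: 1,771 × $22 = $38,962. Book value $342,014.
Year 2: 2,138 × $22 = $47,036. Book value $294,978.
Year 3: 1,367 × $22 = $30,074. Book value $264,904.
Year 4: 4,099 × $22 = $90,178. Book value $174,726.
Year 5: 4,073 × $22 = $89,606. Book value $85,120.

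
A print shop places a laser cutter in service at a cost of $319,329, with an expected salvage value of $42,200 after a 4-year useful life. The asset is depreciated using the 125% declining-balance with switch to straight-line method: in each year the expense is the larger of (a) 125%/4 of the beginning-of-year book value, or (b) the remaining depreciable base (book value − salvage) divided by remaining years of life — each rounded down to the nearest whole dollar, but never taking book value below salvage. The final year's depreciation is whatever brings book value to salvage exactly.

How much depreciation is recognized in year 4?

$54,367

Depreciable base = $319,329 − $42,200 = $277,129.
Year 1: DB = ⌊$319,329 × 125%/4⌋ = $99,790; SL = ⌊$277,129/4⌋ = $69,282 → take DB $99,790. Book value $219,539.
Year 2: DB = ⌊$219,539 × 125%/4⌋ = $68,605; SL = ⌊$177,339/3⌋ = $59,113 → take DB $68,605. Book value $150,934.
Year 3: DB = ⌊$150,934 × 125%/4⌋ = $47,166; SL = ⌊$108,734/2⌋ = $54,367 → take SL $54,367. Book value $96,567.
Year 4 (final): $96,567 − $42,200 = $54,367. Book value $42,200.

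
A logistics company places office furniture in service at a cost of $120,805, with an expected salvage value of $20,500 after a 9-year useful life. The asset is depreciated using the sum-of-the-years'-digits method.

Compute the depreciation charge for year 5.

$11,145

Depreciable base = $120,805 − $20,500 = $100,305.
Sum of the years' digits = 9+8+7+6+5+4+3+2+1 = 45.
Year 1: $100,305 × 9/45 = $20,061. Book value $100,744.
Year 2: $100,305 × 8/45 = $17,832. Book value $82,912.
Year 3: $100,305 × 7/45 = $15,603. Book value $67,309.
Year 4: $100,305 × 6/45 = $13,374. Book value $53,935.
Year 5: $100,305 × 5/45 = $11,145. Book value $42,790.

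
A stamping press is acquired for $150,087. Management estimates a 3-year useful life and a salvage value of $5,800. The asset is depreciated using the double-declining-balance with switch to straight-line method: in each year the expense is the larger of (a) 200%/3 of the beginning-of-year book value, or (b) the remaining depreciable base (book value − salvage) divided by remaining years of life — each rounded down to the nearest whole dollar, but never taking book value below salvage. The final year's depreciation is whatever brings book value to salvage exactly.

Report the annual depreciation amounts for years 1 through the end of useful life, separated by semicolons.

Depreciable base = $150,087 − $5,800 = $144,287.
Year 1: DB = ⌊$150,087 × 200%/3⌋ = $100,058; SL = ⌊$144,287/3⌋ = $48,095 → take DB $100,058. Book value $50,029.
Year 2: DB = ⌊$50,029 × 200%/3⌋ = $33,352; SL = ⌊$44,229/2⌋ = $22,114 → take DB $33,352. Book value $16,677.
Year 3 (final): $16,677 − $5,800 = $10,877. Book value $5,800.

$100,058; $33,352; $10,877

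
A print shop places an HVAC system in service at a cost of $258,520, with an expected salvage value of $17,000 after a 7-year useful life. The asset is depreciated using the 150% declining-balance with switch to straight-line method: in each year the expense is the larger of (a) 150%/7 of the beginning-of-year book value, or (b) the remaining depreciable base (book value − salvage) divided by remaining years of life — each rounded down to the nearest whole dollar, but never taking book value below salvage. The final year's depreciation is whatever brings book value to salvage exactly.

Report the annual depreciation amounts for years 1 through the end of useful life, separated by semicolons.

$55,397; $43,526; $34,199; $27,099; $27,099; $27,100; $27,100

Depreciable base = $258,520 − $17,000 = $241,520.
Year 1: DB = ⌊$258,520 × 150%/7⌋ = $55,397; SL = ⌊$241,520/7⌋ = $34,502 → take DB $55,397. Book value $203,123.
Year 2: DB = ⌊$203,123 × 150%/7⌋ = $43,526; SL = ⌊$186,123/6⌋ = $31,020 → take DB $43,526. Book value $159,597.
Year 3: DB = ⌊$159,597 × 150%/7⌋ = $34,199; SL = ⌊$142,597/5⌋ = $28,519 → take DB $34,199. Book value $125,398.
Year 4: DB = ⌊$125,398 × 150%/7⌋ = $26,871; SL = ⌊$108,398/4⌋ = $27,099 → take SL $27,099. Book value $98,299.
Year 5: DB = ⌊$98,299 × 150%/7⌋ = $21,064; SL = ⌊$81,299/3⌋ = $27,099 → take SL $27,099. Book value $71,200.
Year 6: DB = ⌊$71,200 × 150%/7⌋ = $15,257; SL = ⌊$54,200/2⌋ = $27,100 → take SL $27,100. Book value $44,100.
Year 7 (final): $44,100 − $17,000 = $27,100. Book value $17,000.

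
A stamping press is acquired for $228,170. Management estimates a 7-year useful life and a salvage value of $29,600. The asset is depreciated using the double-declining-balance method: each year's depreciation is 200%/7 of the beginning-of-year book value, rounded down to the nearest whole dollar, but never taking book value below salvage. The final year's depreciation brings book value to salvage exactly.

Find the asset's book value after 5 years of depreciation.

Depreciable base = $228,170 − $29,600 = $198,570.
Year 1: ⌊$228,170 × 200%/7⌋ = $65,191. Book value $162,979.
Year 2: ⌊$162,979 × 200%/7⌋ = $46,565. Book value $116,414.
Year 3: ⌊$116,414 × 200%/7⌋ = $33,261. Book value $83,153.
Year 4: ⌊$83,153 × 200%/7⌋ = $23,758. Book value $59,395.
Year 5: ⌊$59,395 × 200%/7⌋ = $16,970. Book value $42,425.

$42,425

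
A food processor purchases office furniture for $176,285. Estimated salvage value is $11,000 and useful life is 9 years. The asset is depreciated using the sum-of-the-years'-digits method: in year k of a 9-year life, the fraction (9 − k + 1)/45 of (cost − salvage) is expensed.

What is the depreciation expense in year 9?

$3,673

Depreciable base = $176,285 − $11,000 = $165,285.
Sum of the years' digits = 9+8+7+6+5+4+3+2+1 = 45.
Year 1: $165,285 × 9/45 = $33,057. Book value $143,228.
Year 2: $165,285 × 8/45 = $29,384. Book value $113,844.
Year 3: $165,285 × 7/45 = $25,711. Book value $88,133.
Year 4: $165,285 × 6/45 = $22,038. Book value $66,095.
Year 5: $165,285 × 5/45 = $18,365. Book value $47,730.
Year 6: $165,285 × 4/45 = $14,692. Book value $33,038.
Year 7: $165,285 × 3/45 = $11,019. Book value $22,019.
Year 8: $165,285 × 2/45 = $7,346. Book value $14,673.
Year 9: $165,285 × 1/45 = $3,673. Book value $11,000.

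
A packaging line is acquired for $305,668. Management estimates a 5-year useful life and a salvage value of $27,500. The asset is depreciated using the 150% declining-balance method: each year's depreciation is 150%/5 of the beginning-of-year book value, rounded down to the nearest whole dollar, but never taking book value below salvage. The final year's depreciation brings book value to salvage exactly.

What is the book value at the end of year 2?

Depreciable base = $305,668 − $27,500 = $278,168.
Year 1: ⌊$305,668 × 150%/5⌋ = $91,700. Book value $213,968.
Year 2: ⌊$213,968 × 150%/5⌋ = $64,190. Book value $149,778.

$149,778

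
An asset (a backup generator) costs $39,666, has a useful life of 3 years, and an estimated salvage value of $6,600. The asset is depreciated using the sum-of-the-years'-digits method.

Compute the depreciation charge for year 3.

$5,511

Depreciable base = $39,666 − $6,600 = $33,066.
Sum of the years' digits = 3+2+1 = 6.
Year 1: $33,066 × 3/6 = $16,533. Book value $23,133.
Year 2: $33,066 × 2/6 = $11,022. Book value $12,111.
Year 3: $33,066 × 1/6 = $5,511. Book value $6,600.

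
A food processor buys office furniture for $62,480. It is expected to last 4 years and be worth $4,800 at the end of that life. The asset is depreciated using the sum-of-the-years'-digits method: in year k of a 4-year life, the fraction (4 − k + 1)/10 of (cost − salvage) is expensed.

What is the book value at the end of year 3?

Depreciable base = $62,480 − $4,800 = $57,680.
Sum of the years' digits = 4+3+2+1 = 10.
Year 1: $57,680 × 4/10 = $23,072. Book value $39,408.
Year 2: $57,680 × 3/10 = $17,304. Book value $22,104.
Year 3: $57,680 × 2/10 = $11,536. Book value $10,568.

$10,568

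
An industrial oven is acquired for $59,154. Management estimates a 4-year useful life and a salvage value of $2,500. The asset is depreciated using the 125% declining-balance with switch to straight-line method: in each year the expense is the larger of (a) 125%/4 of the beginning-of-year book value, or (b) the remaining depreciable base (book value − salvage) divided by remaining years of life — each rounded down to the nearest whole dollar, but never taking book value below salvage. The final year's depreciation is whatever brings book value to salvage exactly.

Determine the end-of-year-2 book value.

$27,946

Depreciable base = $59,154 − $2,500 = $56,654.
Year 1: DB = ⌊$59,154 × 125%/4⌋ = $18,485; SL = ⌊$56,654/4⌋ = $14,163 → take DB $18,485. Book value $40,669.
Year 2: DB = ⌊$40,669 × 125%/4⌋ = $12,709; SL = ⌊$38,169/3⌋ = $12,723 → take SL $12,723. Book value $27,946.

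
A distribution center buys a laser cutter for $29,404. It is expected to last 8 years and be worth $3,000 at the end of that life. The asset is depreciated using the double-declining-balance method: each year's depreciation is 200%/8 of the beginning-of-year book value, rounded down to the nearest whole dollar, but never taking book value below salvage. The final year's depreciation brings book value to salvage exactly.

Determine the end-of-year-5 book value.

$6,978

Depreciable base = $29,404 − $3,000 = $26,404.
Year 1: ⌊$29,404 × 200%/8⌋ = $7,351. Book value $22,053.
Year 2: ⌊$22,053 × 200%/8⌋ = $5,513. Book value $16,540.
Year 3: ⌊$16,540 × 200%/8⌋ = $4,135. Book value $12,405.
Year 4: ⌊$12,405 × 200%/8⌋ = $3,101. Book value $9,304.
Year 5: ⌊$9,304 × 200%/8⌋ = $2,326. Book value $6,978.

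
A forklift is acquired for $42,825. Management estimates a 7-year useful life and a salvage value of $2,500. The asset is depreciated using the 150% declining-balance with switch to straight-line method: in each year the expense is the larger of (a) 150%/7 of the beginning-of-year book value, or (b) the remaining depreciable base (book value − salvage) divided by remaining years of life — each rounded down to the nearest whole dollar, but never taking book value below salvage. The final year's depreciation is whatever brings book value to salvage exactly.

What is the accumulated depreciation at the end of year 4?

Depreciable base = $42,825 − $2,500 = $40,325.
Year 1: DB = ⌊$42,825 × 150%/7⌋ = $9,176; SL = ⌊$40,325/7⌋ = $5,760 → take DB $9,176. Book value $33,649.
Year 2: DB = ⌊$33,649 × 150%/7⌋ = $7,210; SL = ⌊$31,149/6⌋ = $5,191 → take DB $7,210. Book value $26,439.
Year 3: DB = ⌊$26,439 × 150%/7⌋ = $5,665; SL = ⌊$23,939/5⌋ = $4,787 → take DB $5,665. Book value $20,774.
Year 4: DB = ⌊$20,774 × 150%/7⌋ = $4,451; SL = ⌊$18,274/4⌋ = $4,568 → take SL $4,568. Book value $16,206.
Accumulated through year 4 = $42,825 − $16,206 = $26,619.

$26,619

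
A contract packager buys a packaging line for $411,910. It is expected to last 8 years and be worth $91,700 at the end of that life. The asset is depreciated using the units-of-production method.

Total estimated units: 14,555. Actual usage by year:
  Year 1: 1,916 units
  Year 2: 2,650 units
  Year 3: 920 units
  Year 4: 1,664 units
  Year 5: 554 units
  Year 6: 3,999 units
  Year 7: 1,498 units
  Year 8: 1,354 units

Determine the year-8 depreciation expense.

Depreciable base = $411,910 − $91,700 = $320,210.
Rate = $320,210 / 14,555 units = $22 per unit.
Year 1: 1,916 × $22 = $42,152. Book value $369,758.
Year 2: 2,650 × $22 = $58,300. Book value $311,458.
Year 3: 920 × $22 = $20,240. Book value $291,218.
Year 4: 1,664 × $22 = $36,608. Book value $254,610.
Year 5: 554 × $22 = $12,188. Book value $242,422.
Year 6: 3,999 × $22 = $87,978. Book value $154,444.
Year 7: 1,498 × $22 = $32,956. Book value $121,488.
Year 8: 1,354 × $22 = $29,788. Book value $91,700.

$29,788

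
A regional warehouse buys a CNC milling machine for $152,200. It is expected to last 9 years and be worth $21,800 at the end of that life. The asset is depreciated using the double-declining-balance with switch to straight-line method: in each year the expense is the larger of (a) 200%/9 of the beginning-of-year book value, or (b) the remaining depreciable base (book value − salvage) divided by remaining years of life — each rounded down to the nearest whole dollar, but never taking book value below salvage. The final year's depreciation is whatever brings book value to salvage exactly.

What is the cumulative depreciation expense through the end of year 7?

Depreciable base = $152,200 − $21,800 = $130,400.
Year 1: DB = ⌊$152,200 × 200%/9⌋ = $33,822; SL = ⌊$130,400/9⌋ = $14,488 → take DB $33,822. Book value $118,378.
Year 2: DB = ⌊$118,378 × 200%/9⌋ = $26,306; SL = ⌊$96,578/8⌋ = $12,072 → take DB $26,306. Book value $92,072.
Year 3: DB = ⌊$92,072 × 200%/9⌋ = $20,460; SL = ⌊$70,272/7⌋ = $10,038 → take DB $20,460. Book value $71,612.
Year 4: DB = ⌊$71,612 × 200%/9⌋ = $15,913; SL = ⌊$49,812/6⌋ = $8,302 → take DB $15,913. Book value $55,699.
Year 5: DB = ⌊$55,699 × 200%/9⌋ = $12,377; SL = ⌊$33,899/5⌋ = $6,779 → take DB $12,377. Book value $43,322.
Year 6: DB = ⌊$43,322 × 200%/9⌋ = $9,627; SL = ⌊$21,522/4⌋ = $5,380 → take DB $9,627. Book value $33,695.
Year 7: DB = ⌊$33,695 × 200%/9⌋ = $7,487; SL = ⌊$11,895/3⌋ = $3,965 → take DB $7,487. Book value $26,208.
Accumulated through year 7 = $152,200 − $26,208 = $125,992.

$125,992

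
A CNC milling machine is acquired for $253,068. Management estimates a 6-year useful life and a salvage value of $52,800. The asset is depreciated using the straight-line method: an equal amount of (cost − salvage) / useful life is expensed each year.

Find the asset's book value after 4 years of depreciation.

$119,556

Depreciable base = $253,068 − $52,800 = $200,268.
Annual expense = $200,268 / 6 = $33,378.
End of year 1: book value $219,690.
End of year 2: book value $186,312.
End of year 3: book value $152,934.
End of year 4: book value $119,556.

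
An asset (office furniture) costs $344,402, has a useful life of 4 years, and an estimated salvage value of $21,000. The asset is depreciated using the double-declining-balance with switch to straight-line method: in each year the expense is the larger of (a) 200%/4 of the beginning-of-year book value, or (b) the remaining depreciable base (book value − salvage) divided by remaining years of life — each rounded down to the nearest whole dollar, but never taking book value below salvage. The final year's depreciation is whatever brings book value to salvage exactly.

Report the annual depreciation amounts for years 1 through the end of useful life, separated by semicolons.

$172,201; $86,100; $43,050; $22,051

Depreciable base = $344,402 − $21,000 = $323,402.
Year 1: DB = ⌊$344,402 × 200%/4⌋ = $172,201; SL = ⌊$323,402/4⌋ = $80,850 → take DB $172,201. Book value $172,201.
Year 2: DB = ⌊$172,201 × 200%/4⌋ = $86,100; SL = ⌊$151,201/3⌋ = $50,400 → take DB $86,100. Book value $86,101.
Year 3: DB = ⌊$86,101 × 200%/4⌋ = $43,050; SL = ⌊$65,101/2⌋ = $32,550 → take DB $43,050. Book value $43,051.
Year 4 (final): $43,051 − $21,000 = $22,051. Book value $21,000.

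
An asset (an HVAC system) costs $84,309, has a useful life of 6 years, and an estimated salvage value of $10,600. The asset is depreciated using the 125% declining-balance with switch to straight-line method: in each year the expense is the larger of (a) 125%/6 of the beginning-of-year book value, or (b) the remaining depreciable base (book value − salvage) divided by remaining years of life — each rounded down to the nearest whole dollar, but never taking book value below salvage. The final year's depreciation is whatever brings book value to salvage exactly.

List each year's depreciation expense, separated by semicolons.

$17,564; $13,905; $11,008; $10,410; $10,411; $10,411

Depreciable base = $84,309 − $10,600 = $73,709.
Year 1: DB = ⌊$84,309 × 125%/6⌋ = $17,564; SL = ⌊$73,709/6⌋ = $12,284 → take DB $17,564. Book value $66,745.
Year 2: DB = ⌊$66,745 × 125%/6⌋ = $13,905; SL = ⌊$56,145/5⌋ = $11,229 → take DB $13,905. Book value $52,840.
Year 3: DB = ⌊$52,840 × 125%/6⌋ = $11,008; SL = ⌊$42,240/4⌋ = $10,560 → take DB $11,008. Book value $41,832.
Year 4: DB = ⌊$41,832 × 125%/6⌋ = $8,715; SL = ⌊$31,232/3⌋ = $10,410 → take SL $10,410. Book value $31,422.
Year 5: DB = ⌊$31,422 × 125%/6⌋ = $6,546; SL = ⌊$20,822/2⌋ = $10,411 → take SL $10,411. Book value $21,011.
Year 6 (final): $21,011 − $10,600 = $10,411. Book value $10,600.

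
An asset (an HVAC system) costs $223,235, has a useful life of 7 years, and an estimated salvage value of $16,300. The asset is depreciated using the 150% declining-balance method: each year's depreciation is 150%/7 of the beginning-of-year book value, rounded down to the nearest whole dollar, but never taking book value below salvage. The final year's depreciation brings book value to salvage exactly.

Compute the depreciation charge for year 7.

$36,225

Depreciable base = $223,235 − $16,300 = $206,935.
Year 1: ⌊$223,235 × 150%/7⌋ = $47,836. Book value $175,399.
Year 2: ⌊$175,399 × 150%/7⌋ = $37,585. Book value $137,814.
Year 3: ⌊$137,814 × 150%/7⌋ = $29,531. Book value $108,283.
Year 4: ⌊$108,283 × 150%/7⌋ = $23,203. Book value $85,080.
Year 5: ⌊$85,080 × 150%/7⌋ = $18,231. Book value $66,849.
Year 6: ⌊$66,849 × 150%/7⌋ = $14,324. Book value $52,525.
Year 7 (final): $52,525 − $16,300 = $36,225. Book value $16,300.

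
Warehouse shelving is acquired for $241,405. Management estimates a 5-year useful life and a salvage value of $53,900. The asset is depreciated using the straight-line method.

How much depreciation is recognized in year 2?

Depreciable base = $241,405 − $53,900 = $187,505.
Annual expense = $187,505 / 5 = $37,501.

$37,501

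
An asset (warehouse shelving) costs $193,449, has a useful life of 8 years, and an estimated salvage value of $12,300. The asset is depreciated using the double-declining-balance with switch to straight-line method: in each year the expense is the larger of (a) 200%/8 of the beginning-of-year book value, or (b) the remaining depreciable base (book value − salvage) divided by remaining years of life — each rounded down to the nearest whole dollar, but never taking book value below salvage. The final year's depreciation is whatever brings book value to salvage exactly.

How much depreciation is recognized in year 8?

$11,066

Depreciable base = $193,449 − $12,300 = $181,149.
Year 1: DB = ⌊$193,449 × 200%/8⌋ = $48,362; SL = ⌊$181,149/8⌋ = $22,643 → take DB $48,362. Book value $145,087.
Year 2: DB = ⌊$145,087 × 200%/8⌋ = $36,271; SL = ⌊$132,787/7⌋ = $18,969 → take DB $36,271. Book value $108,816.
Year 3: DB = ⌊$108,816 × 200%/8⌋ = $27,204; SL = ⌊$96,516/6⌋ = $16,086 → take DB $27,204. Book value $81,612.
Year 4: DB = ⌊$81,612 × 200%/8⌋ = $20,403; SL = ⌊$69,312/5⌋ = $13,862 → take DB $20,403. Book value $61,209.
Year 5: DB = ⌊$61,209 × 200%/8⌋ = $15,302; SL = ⌊$48,909/4⌋ = $12,227 → take DB $15,302. Book value $45,907.
Year 6: DB = ⌊$45,907 × 200%/8⌋ = $11,476; SL = ⌊$33,607/3⌋ = $11,202 → take DB $11,476. Book value $34,431.
Year 7: DB = ⌊$34,431 × 200%/8⌋ = $8,607; SL = ⌊$22,131/2⌋ = $11,065 → take SL $11,065. Book value $23,366.
Year 8 (final): $23,366 − $12,300 = $11,066. Book value $12,300.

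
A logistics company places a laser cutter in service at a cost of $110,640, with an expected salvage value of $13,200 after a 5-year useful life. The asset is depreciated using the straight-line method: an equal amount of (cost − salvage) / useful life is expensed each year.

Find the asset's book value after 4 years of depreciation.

Depreciable base = $110,640 − $13,200 = $97,440.
Annual expense = $97,440 / 5 = $19,488.
End of year 1: book value $91,152.
End of year 2: book value $71,664.
End of year 3: book value $52,176.
End of year 4: book value $32,688.

$32,688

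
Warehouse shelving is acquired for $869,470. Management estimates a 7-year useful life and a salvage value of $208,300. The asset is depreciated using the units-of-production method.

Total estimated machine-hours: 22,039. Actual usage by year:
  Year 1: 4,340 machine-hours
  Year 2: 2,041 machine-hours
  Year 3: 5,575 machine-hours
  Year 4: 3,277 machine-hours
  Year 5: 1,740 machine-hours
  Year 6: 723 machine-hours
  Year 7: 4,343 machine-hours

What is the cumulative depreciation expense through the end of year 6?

Depreciable base = $869,470 − $208,300 = $661,170.
Rate = $661,170 / 22,039 machine-hours = $30 per machine-hour.
Year 1: 4,340 × $30 = $130,200. Book value $739,270.
Year 2: 2,041 × $30 = $61,230. Book value $678,040.
Year 3: 5,575 × $30 = $167,250. Book value $510,790.
Year 4: 3,277 × $30 = $98,310. Book value $412,480.
Year 5: 1,740 × $30 = $52,200. Book value $360,280.
Year 6: 723 × $30 = $21,690. Book value $338,590.
Accumulated through year 6 = $869,470 − $338,590 = $530,880.

$530,880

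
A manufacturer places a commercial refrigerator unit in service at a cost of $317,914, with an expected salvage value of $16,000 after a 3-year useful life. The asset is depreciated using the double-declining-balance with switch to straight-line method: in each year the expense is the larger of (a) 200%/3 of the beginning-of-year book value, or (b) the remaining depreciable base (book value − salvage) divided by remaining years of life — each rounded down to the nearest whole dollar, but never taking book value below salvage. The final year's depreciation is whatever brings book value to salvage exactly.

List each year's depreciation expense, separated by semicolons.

$211,942; $70,648; $19,324

Depreciable base = $317,914 − $16,000 = $301,914.
Year 1: DB = ⌊$317,914 × 200%/3⌋ = $211,942; SL = ⌊$301,914/3⌋ = $100,638 → take DB $211,942. Book value $105,972.
Year 2: DB = ⌊$105,972 × 200%/3⌋ = $70,648; SL = ⌊$89,972/2⌋ = $44,986 → take DB $70,648. Book value $35,324.
Year 3 (final): $35,324 − $16,000 = $19,324. Book value $16,000.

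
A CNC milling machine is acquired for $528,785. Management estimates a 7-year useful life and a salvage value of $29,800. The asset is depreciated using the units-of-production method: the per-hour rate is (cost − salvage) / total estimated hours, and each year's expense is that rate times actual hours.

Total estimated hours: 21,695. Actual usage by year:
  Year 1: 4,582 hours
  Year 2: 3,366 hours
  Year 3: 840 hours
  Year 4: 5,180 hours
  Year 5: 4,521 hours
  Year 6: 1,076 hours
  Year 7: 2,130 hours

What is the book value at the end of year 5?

Depreciable base = $528,785 − $29,800 = $498,985.
Rate = $498,985 / 21,695 hours = $23 per hour.
Year 1: 4,582 × $23 = $105,386. Book value $423,399.
Year 2: 3,366 × $23 = $77,418. Book value $345,981.
Year 3: 840 × $23 = $19,320. Book value $326,661.
Year 4: 5,180 × $23 = $119,140. Book value $207,521.
Year 5: 4,521 × $23 = $103,983. Book value $103,538.

$103,538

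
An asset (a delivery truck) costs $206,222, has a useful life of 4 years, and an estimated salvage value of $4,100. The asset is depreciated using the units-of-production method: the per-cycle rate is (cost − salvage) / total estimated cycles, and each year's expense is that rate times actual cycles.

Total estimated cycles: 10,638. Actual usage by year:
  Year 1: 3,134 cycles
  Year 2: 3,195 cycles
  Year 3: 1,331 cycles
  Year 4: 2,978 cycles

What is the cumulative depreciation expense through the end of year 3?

Depreciable base = $206,222 − $4,100 = $202,122.
Rate = $202,122 / 10,638 cycles = $19 per cycle.
Year 1: 3,134 × $19 = $59,546. Book value $146,676.
Year 2: 3,195 × $19 = $60,705. Book value $85,971.
Year 3: 1,331 × $19 = $25,289. Book value $60,682.
Accumulated through year 3 = $206,222 − $60,682 = $145,540.

$145,540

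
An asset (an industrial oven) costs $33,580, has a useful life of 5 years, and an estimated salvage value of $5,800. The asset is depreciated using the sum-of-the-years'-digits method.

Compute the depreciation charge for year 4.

$3,704

Depreciable base = $33,580 − $5,800 = $27,780.
Sum of the years' digits = 5+4+3+2+1 = 15.
Year 1: $27,780 × 5/15 = $9,260. Book value $24,320.
Year 2: $27,780 × 4/15 = $7,408. Book value $16,912.
Year 3: $27,780 × 3/15 = $5,556. Book value $11,356.
Year 4: $27,780 × 2/15 = $3,704. Book value $7,652.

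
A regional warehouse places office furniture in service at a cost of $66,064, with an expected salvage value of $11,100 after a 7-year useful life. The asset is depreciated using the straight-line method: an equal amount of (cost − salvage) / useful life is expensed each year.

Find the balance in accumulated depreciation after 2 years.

Depreciable base = $66,064 − $11,100 = $54,964.
Annual expense = $54,964 / 7 = $7,852.
End of year 1: book value $58,212.
End of year 2: book value $50,360.
Accumulated through year 2 = $66,064 − $50,360 = $15,704.

$15,704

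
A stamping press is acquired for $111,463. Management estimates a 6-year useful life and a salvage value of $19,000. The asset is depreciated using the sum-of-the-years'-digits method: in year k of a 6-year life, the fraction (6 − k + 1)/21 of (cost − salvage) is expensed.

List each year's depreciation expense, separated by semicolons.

$26,418; $22,015; $17,612; $13,209; $8,806; $4,403

Depreciable base = $111,463 − $19,000 = $92,463.
Sum of the years' digits = 6+5+4+3+2+1 = 21.
Year 1: $92,463 × 6/21 = $26,418. Book value $85,045.
Year 2: $92,463 × 5/21 = $22,015. Book value $63,030.
Year 3: $92,463 × 4/21 = $17,612. Book value $45,418.
Year 4: $92,463 × 3/21 = $13,209. Book value $32,209.
Year 5: $92,463 × 2/21 = $8,806. Book value $23,403.
Year 6: $92,463 × 1/21 = $4,403. Book value $19,000.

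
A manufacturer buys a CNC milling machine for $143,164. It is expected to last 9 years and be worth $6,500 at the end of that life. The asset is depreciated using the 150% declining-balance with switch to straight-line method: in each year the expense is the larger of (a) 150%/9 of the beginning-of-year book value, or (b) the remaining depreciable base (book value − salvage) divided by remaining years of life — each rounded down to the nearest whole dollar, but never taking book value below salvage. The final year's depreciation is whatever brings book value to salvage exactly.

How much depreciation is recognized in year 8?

$12,509

Depreciable base = $143,164 − $6,500 = $136,664.
Year 1: DB = ⌊$143,164 × 150%/9⌋ = $23,860; SL = ⌊$136,664/9⌋ = $15,184 → take DB $23,860. Book value $119,304.
Year 2: DB = ⌊$119,304 × 150%/9⌋ = $19,884; SL = ⌊$112,804/8⌋ = $14,100 → take DB $19,884. Book value $99,420.
Year 3: DB = ⌊$99,420 × 150%/9⌋ = $16,570; SL = ⌊$92,920/7⌋ = $13,274 → take DB $16,570. Book value $82,850.
Year 4: DB = ⌊$82,850 × 150%/9⌋ = $13,808; SL = ⌊$76,350/6⌋ = $12,725 → take DB $13,808. Book value $69,042.
Year 5: DB = ⌊$69,042 × 150%/9⌋ = $11,507; SL = ⌊$62,542/5⌋ = $12,508 → take SL $12,508. Book value $56,534.
Year 6: DB = ⌊$56,534 × 150%/9⌋ = $9,422; SL = ⌊$50,034/4⌋ = $12,508 → take SL $12,508. Book value $44,026.
Year 7: DB = ⌊$44,026 × 150%/9⌋ = $7,337; SL = ⌊$37,526/3⌋ = $12,508 → take SL $12,508. Book value $31,518.
Year 8: DB = ⌊$31,518 × 150%/9⌋ = $5,253; SL = ⌊$25,018/2⌋ = $12,509 → take SL $12,509. Book value $19,009.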